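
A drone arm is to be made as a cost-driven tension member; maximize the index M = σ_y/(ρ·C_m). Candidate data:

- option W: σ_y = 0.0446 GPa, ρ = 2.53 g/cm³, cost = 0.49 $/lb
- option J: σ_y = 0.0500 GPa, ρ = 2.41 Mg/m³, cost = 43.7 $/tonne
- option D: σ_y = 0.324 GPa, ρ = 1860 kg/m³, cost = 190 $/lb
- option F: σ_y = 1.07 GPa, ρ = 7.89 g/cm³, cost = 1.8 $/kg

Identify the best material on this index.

Putting every candidate on a common basis:
  option W: σ_y = 44.60 MPa, ρ = 2530 kg/m³, cost = 1.080 $/kg
  option J: σ_y = 50.00 MPa, ρ = 2410 kg/m³, cost = 0.04370 $/kg
  option D: σ_y = 324.0 MPa, ρ = 1860 kg/m³, cost = 418.9 $/kg
  option F: σ_y = 1070 MPa, ρ = 7890 kg/m³, cost = 1.800 $/kg
  option J: M = 475 kN·m per $
  option F: M = 75.3 kN·m per $
  option W: M = 16.3 kN·m per $
  option D: M = 0.416 kN·m per $
Option J ranks first.

option J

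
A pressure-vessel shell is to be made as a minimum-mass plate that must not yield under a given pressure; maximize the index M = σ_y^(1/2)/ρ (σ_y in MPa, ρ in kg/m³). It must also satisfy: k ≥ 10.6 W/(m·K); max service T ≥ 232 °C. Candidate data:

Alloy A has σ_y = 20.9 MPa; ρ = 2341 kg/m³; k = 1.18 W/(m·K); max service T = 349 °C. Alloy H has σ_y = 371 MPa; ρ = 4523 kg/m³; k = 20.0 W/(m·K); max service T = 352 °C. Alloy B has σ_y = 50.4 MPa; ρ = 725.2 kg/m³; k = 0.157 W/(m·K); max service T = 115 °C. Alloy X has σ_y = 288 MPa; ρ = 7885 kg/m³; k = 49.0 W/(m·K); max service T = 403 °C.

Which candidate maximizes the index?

alloy H

Screen on constraints: k ≥ 10.6 W/(m·K); max service T ≥ 232 °C. Survivors: alloy H, alloy X.
Computing M directly (units already consistent):
  alloy H: M = 4.26×10⁻³
  alloy X: M = 2.15×10⁻³
The maximum is for alloy H.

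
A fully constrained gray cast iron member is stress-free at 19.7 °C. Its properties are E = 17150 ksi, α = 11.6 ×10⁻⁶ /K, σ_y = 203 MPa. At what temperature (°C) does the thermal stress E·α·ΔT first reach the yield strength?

168 °C

E = 17150 ksi = 118.2 GPa.
E·α·ΔT = 203.0 MPa ⇒ ΔT = 203.0 / (118.2×10³ × 11.6×10⁻⁶) = 148.0 K.
T = 19.7 + 148.0 = 167.7 °C.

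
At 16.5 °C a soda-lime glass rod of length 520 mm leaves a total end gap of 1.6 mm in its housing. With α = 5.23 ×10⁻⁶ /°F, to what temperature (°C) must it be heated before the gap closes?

343 °C

α = 5.23×10⁻⁶/°F × 9/5 = 9.41×10⁻⁶/K.
α·L₀·ΔT = 1.6 mm ⇒ ΔT = 1.6 / (9.41×10⁻⁶ × 520.0) = 326.8 K.
T = 16.5 + 326.8 = 343.3 °C.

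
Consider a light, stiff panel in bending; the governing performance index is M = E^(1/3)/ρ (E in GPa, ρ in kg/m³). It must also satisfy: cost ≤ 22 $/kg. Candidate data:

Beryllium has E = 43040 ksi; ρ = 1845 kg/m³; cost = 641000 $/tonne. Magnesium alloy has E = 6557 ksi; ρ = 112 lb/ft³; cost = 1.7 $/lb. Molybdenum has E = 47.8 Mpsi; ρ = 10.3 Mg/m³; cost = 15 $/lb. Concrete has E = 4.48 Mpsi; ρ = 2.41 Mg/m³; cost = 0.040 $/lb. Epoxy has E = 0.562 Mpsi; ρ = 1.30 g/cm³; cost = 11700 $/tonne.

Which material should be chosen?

Screen on constraints: cost ≤ 22 $/kg. Survivors: magnesium alloy, concrete, epoxy.
In SI units:
  magnesium alloy: E = 45.21 GPa, ρ = 1794 kg/m³
  concrete: E = 30.89 GPa, ρ = 2410 kg/m³
  epoxy: E = 3.875 GPa, ρ = 1300 kg/m³
  magnesium alloy: M = 1.99×10⁻³
  concrete: M = 1.30×10⁻³
  epoxy: M = 1.21×10⁻³
Magnesium alloy has the largest M.

magnesium alloy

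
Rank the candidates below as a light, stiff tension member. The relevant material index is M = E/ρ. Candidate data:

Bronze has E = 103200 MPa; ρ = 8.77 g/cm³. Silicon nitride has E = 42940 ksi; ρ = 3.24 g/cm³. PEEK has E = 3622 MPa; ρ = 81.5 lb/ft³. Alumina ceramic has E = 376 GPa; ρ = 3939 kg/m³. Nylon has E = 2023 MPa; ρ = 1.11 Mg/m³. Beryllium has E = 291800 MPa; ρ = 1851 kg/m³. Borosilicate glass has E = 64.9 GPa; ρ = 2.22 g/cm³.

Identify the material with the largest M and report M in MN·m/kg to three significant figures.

In SI units:
  bronze: E = 103.2 GPa, ρ = 8770 kg/m³
  silicon nitride: E = 296.1 GPa, ρ = 3240 kg/m³
  PEEK: E = 3.622 GPa, ρ = 1306 kg/m³
  alumina ceramic: E = 376.0 GPa, ρ = 3939 kg/m³
  nylon: E = 2.023 GPa, ρ = 1110 kg/m³
  beryllium: E = 291.8 GPa, ρ = 1851 kg/m³
  borosilicate glass: E = 64.90 GPa, ρ = 2220 kg/m³
  beryllium: M = 158 MN·m/kg
  alumina ceramic: M = 95.5 MN·m/kg
  silicon nitride: M = 91.4 MN·m/kg
  borosilicate glass: M = 29.2 MN·m/kg
  bronze: M = 11.8 MN·m/kg
  PEEK: M = 2.77 MN·m/kg
  nylon: M = 1.82 MN·m/kg
The maximum is for beryllium.

beryllium, M = 158 MN·m/kg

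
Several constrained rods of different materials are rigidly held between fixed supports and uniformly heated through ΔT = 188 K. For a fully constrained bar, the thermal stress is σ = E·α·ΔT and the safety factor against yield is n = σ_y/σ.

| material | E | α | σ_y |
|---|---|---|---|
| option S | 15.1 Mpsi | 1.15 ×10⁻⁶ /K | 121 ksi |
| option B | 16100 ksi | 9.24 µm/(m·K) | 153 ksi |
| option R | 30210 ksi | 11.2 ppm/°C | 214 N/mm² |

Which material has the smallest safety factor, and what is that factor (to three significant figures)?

With everything in SI (GPa, ×10⁻⁶/K, MPa):
  option S: E = 104.1, α = 1.15, σ_y = 834.3 → σ = 22.5 MPa, n = 37.1
  option B: E = 111.0, α = 9.24, σ_y = 1055 → σ = 193 MPa, n = 5.47
  option R: E = 208.3, α = 11.2, σ_y = 214.0 → σ = 439 MPa, n = 0.488
Option R has the lowest safety factor, n = 0.488.

option R, n = 0.488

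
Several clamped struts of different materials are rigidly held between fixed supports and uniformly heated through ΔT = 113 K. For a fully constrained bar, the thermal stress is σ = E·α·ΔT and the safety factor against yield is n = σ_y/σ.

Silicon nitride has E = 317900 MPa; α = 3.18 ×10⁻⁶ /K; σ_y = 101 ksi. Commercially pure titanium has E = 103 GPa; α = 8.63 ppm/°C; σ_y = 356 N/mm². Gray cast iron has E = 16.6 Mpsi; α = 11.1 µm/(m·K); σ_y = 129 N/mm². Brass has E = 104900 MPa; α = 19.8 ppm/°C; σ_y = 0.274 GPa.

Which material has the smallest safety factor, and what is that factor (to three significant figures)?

With everything in SI (GPa, ×10⁻⁶/K, MPa):
  silicon nitride: E = 317.9, α = 3.18, σ_y = 696.4 → σ = 114 MPa, n = 6.10
  commercially pure titanium: E = 103.0, α = 8.63, σ_y = 356.0 → σ = 100 MPa, n = 3.54
  gray cast iron: E = 114.5, α = 11.1, σ_y = 129.0 → σ = 144 MPa, n = 0.899
  brass: E = 104.9, α = 19.8, σ_y = 274.0 → σ = 235 MPa, n = 1.17
Smallest n: gray cast iron with n = 0.899.

gray cast iron, n = 0.899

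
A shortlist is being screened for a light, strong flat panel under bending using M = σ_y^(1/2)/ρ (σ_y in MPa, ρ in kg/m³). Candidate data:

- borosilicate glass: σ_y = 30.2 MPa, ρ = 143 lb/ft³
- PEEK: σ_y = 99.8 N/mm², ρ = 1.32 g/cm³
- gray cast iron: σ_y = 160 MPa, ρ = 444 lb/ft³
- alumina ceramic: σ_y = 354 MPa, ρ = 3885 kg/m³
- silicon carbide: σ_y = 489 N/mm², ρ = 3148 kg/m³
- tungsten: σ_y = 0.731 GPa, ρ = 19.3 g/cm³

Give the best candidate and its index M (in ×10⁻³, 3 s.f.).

PEEK, M = 7.57×10⁻³

After converting to SI:
  borosilicate glass: σ_y = 30.20 MPa, ρ = 2291 kg/m³
  PEEK: σ_y = 99.80 MPa, ρ = 1320 kg/m³
  gray cast iron: σ_y = 160.0 MPa, ρ = 7112 kg/m³
  alumina ceramic: σ_y = 354.0 MPa, ρ = 3885 kg/m³
  silicon carbide: σ_y = 489.0 MPa, ρ = 3148 kg/m³
  tungsten: σ_y = 731.0 MPa, ρ = 19300 kg/m³
  PEEK: M = 7.57×10⁻³
  silicon carbide: M = 7.02×10⁻³
  alumina ceramic: M = 4.84×10⁻³
  borosilicate glass: M = 2.40×10⁻³
  gray cast iron: M = 1.78×10⁻³
  tungsten: M = 1.40×10⁻³
The maximum is for PEEK.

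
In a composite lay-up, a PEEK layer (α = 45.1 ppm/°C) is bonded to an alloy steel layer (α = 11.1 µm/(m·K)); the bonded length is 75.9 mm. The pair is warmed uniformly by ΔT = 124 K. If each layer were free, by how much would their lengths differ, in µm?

320 µm

Δα = |45.1 − 11.1|×10⁻⁶/K = 34.0×10⁻⁶/K.
ΔL_mismatch = Δα·L·ΔT = 34.0×10⁻⁶ × 75.9 mm × 124.0 K = 320 µm.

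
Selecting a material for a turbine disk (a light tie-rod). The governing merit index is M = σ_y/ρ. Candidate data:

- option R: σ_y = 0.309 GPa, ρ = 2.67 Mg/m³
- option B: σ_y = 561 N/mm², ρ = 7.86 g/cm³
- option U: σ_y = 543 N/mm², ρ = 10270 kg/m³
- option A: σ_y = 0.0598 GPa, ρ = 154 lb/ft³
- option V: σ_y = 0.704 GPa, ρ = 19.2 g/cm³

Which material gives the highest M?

After converting to SI:
  option R: σ_y = 309.0 MPa, ρ = 2670 kg/m³
  option B: σ_y = 561.0 MPa, ρ = 7860 kg/m³
  option U: σ_y = 543.0 MPa, ρ = 10270 kg/m³
  option A: σ_y = 59.80 MPa, ρ = 2467 kg/m³
  option V: σ_y = 704.0 MPa, ρ = 19200 kg/m³
  option R: M = 116 kN·m/kg
  option B: M = 71.4 kN·m/kg
  option U: M = 52.9 kN·m/kg
  option V: M = 36.7 kN·m/kg
  option A: M = 24.2 kN·m/kg
The maximum is for option R.

option R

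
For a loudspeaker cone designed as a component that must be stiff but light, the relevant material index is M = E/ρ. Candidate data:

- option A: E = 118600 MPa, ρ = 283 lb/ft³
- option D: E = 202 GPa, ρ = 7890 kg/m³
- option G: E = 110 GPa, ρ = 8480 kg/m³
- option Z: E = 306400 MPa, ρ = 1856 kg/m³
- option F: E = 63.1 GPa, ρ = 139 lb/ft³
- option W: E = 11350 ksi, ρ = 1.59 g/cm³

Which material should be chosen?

Convert each candidate to consistent units, then evaluate M:
  option A: E = 118.6 GPa, ρ = 4533 kg/m³
  option D: E = 202.0 GPa, ρ = 7890 kg/m³
  option G: E = 110.0 GPa, ρ = 8480 kg/m³
  option Z: E = 306.4 GPa, ρ = 1856 kg/m³
  option F: E = 63.10 GPa, ρ = 2227 kg/m³
  option W: E = 78.26 GPa, ρ = 1590 kg/m³
  option Z: M = 165 MN·m/kg
  option W: M = 49.2 MN·m/kg
  option F: M = 28.3 MN·m/kg
  option A: M = 26.2 MN·m/kg
  option D: M = 25.6 MN·m/kg
  option G: M = 13.0 MN·m/kg
Option Z has the largest M.

option Z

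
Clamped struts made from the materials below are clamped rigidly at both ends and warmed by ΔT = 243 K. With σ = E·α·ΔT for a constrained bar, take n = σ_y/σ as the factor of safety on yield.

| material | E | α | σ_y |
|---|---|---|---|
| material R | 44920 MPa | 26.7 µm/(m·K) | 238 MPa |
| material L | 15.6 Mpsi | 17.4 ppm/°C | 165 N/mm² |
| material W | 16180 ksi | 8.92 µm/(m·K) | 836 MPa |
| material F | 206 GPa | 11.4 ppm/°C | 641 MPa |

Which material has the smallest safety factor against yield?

material L

Per material, after unit conversion:
  material R: E = 44.92, α = 26.7, σ_y = 238.0 → σ = 291 MPa, n = 0.817
  material L: E = 107.6, α = 17.4, σ_y = 165.0 → σ = 455 MPa, n = 0.363
  material W: E = 111.6, α = 8.92, σ_y = 836.0 → σ = 242 MPa, n = 3.46
  material F: E = 206.0, α = 11.4, σ_y = 641.0 → σ = 571 MPa, n = 1.12
Smallest n: material L with n = 0.363.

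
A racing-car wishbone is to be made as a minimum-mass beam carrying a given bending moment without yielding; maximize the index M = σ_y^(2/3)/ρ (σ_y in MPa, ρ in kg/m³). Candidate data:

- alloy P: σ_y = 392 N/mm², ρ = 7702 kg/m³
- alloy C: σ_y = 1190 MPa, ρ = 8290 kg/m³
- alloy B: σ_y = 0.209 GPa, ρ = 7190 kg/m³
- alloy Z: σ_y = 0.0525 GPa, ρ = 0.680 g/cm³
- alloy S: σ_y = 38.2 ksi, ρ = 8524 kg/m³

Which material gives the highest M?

After converting to SI:
  alloy P: σ_y = 392.0 MPa, ρ = 7702 kg/m³
  alloy C: σ_y = 1190 MPa, ρ = 8290 kg/m³
  alloy B: σ_y = 209.0 MPa, ρ = 7190 kg/m³
  alloy Z: σ_y = 52.50 MPa, ρ = 680.0 kg/m³
  alloy S: σ_y = 263.4 MPa, ρ = 8524 kg/m³
  alloy Z: M = 20.6×10⁻³
  alloy C: M = 13.5×10⁻³
  alloy P: M = 6.95×10⁻³
  alloy B: M = 4.90×10⁻³
  alloy S: M = 4.82×10⁻³
Alloy Z ranks first.

alloy Z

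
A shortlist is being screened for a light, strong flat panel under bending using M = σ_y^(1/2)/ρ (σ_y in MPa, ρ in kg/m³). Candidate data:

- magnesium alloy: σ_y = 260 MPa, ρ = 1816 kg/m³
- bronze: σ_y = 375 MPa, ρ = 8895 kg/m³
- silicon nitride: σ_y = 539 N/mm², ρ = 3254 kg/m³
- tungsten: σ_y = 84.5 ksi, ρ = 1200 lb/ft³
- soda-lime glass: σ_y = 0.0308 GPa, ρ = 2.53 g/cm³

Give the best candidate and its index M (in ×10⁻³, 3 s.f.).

Putting every candidate on a common basis:
  magnesium alloy: σ_y = 260.0 MPa, ρ = 1816 kg/m³
  bronze: σ_y = 375.0 MPa, ρ = 8895 kg/m³
  silicon nitride: σ_y = 539.0 MPa, ρ = 3254 kg/m³
  tungsten: σ_y = 582.6 MPa, ρ = 19220 kg/m³
  soda-lime glass: σ_y = 30.80 MPa, ρ = 2530 kg/m³
  magnesium alloy: M = 8.88×10⁻³
  silicon nitride: M = 7.13×10⁻³
  soda-lime glass: M = 2.19×10⁻³
  bronze: M = 2.18×10⁻³
  tungsten: M = 1.26×10⁻³
The maximum is for magnesium alloy.

magnesium alloy, M = 8.88×10⁻³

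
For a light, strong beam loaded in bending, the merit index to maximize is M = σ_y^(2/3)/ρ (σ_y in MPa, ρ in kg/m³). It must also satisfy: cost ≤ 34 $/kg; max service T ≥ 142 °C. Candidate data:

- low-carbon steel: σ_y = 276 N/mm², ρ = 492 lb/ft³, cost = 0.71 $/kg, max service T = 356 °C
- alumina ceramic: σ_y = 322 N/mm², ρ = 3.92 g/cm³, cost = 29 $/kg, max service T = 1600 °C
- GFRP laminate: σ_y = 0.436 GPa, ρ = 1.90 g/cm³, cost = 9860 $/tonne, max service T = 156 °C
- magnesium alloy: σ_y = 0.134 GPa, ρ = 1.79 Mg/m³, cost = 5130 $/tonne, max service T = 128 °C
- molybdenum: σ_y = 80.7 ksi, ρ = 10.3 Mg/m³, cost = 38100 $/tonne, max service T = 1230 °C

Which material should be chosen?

Screen on constraints: cost ≤ 34 $/kg; max service T ≥ 142 °C. Survivors: low-carbon steel, alumina ceramic, GFRP laminate.
Putting every candidate on a common basis:
  low-carbon steel: σ_y = 276.0 MPa, ρ = 7881 kg/m³
  alumina ceramic: σ_y = 322.0 MPa, ρ = 3920 kg/m³
  GFRP laminate: σ_y = 436.0 MPa, ρ = 1900 kg/m³
  GFRP laminate: M = 30.3×10⁻³
  alumina ceramic: M = 12.0×10⁻³
  low-carbon steel: M = 5.38×10⁻³
GFRP laminate has the largest M.

GFRP laminate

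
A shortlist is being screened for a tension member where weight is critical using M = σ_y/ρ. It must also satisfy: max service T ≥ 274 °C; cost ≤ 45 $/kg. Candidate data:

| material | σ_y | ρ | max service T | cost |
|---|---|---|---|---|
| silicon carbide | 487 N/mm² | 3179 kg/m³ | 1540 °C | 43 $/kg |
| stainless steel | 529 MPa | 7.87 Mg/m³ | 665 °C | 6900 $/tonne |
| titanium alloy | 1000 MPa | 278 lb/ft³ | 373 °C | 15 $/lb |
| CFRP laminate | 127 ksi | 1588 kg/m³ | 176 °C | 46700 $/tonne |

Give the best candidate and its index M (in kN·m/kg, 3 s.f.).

titanium alloy, M = 225 kN·m/kg

Screen on constraints: max service T ≥ 274 °C; cost ≤ 45 $/kg. Survivors: silicon carbide, stainless steel, titanium alloy.
In SI units:
  silicon carbide: σ_y = 487.0 MPa, ρ = 3179 kg/m³
  stainless steel: σ_y = 529.0 MPa, ρ = 7870 kg/m³
  titanium alloy: σ_y = 1000 MPa, ρ = 4453 kg/m³
  titanium alloy: M = 225 kN·m/kg
  silicon carbide: M = 153 kN·m/kg
  stainless steel: M = 67.2 kN·m/kg
Highest index: titanium alloy.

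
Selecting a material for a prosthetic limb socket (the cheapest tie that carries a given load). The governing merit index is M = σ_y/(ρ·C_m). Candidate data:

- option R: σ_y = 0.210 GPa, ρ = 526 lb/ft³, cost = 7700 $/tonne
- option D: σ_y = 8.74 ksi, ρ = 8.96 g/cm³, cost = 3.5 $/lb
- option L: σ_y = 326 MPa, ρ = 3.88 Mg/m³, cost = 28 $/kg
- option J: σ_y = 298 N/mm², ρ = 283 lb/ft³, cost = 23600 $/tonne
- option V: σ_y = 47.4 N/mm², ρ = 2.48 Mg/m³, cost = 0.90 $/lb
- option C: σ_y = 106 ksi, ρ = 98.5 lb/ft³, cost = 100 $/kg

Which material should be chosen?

Putting every candidate on a common basis:
  option R: σ_y = 210.0 MPa, ρ = 8426 kg/m³, cost = 7.700 $/kg
  option D: σ_y = 60.26 MPa, ρ = 8960 kg/m³, cost = 7.716 $/kg
  option L: σ_y = 326.0 MPa, ρ = 3880 kg/m³, cost = 28.00 $/kg
  option J: σ_y = 298.0 MPa, ρ = 4533 kg/m³, cost = 23.60 $/kg
  option V: σ_y = 47.40 MPa, ρ = 2480 kg/m³, cost = 1.984 $/kg
  option C: σ_y = 730.8 MPa, ρ = 1578 kg/m³, cost = 100.0 $/kg
  option V: M = 9.63 kN·m per $
  option C: M = 4.63 kN·m per $
  option R: M = 3.24 kN·m per $
  option L: M = 3.00 kN·m per $
  option J: M = 2.79 kN·m per $
  option D: M = 0.872 kN·m per $
Option V ranks first.

option V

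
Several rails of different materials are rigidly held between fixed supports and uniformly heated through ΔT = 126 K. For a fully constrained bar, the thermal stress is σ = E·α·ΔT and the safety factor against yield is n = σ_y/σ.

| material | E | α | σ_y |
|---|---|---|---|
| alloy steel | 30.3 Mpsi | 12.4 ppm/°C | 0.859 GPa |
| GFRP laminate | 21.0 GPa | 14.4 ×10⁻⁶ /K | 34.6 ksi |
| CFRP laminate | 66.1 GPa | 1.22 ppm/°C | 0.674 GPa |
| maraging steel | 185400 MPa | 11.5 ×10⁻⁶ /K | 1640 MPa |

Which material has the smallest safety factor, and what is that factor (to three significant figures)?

Per material, after unit conversion:
  alloy steel: E = 208.9, α = 12.4, σ_y = 859.0 → σ = 326 MPa, n = 2.63
  GFRP laminate: E = 21.00, α = 14.4, σ_y = 238.6 → σ = 38.1 MPa, n = 6.26
  CFRP laminate: E = 66.10, α = 1.22, σ_y = 674.0 → σ = 10.2 MPa, n = 66.3
  maraging steel: E = 185.4, α = 11.5, σ_y = 1640 → σ = 269 MPa, n = 6.10
Smallest n: alloy steel with n = 2.63.

alloy steel, n = 2.63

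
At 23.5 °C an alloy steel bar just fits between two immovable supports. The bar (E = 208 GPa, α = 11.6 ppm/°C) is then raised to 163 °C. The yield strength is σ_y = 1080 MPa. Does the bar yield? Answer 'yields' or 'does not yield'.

does not yield

ΔT = 139.5 K. Constrained thermal stress σ = E·α·ΔT = 208.0×10³ MPa × 11.6×10⁻⁶ × 139.5 = 337 MPa (compressive).
Compare to σ_y = 1080 MPa: σ < σ_y, so it does not yield.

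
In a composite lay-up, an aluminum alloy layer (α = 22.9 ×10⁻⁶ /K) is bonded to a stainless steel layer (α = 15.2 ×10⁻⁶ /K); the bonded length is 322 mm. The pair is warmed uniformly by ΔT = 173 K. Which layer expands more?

α(aluminum alloy) = 22.9×10⁻⁶/K vs α(stainless steel) = 15.2×10⁻⁶/K.
Higher α expands more for the same ΔT: aluminum alloy.

aluminum alloy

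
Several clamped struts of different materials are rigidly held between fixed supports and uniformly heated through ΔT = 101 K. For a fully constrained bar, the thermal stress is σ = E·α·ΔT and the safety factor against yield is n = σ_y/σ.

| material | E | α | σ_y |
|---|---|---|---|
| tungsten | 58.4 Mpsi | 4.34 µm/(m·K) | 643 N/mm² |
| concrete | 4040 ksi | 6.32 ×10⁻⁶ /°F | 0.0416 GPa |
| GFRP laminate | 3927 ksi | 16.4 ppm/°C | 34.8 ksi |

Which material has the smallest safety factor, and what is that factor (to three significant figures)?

Converting E to GPa, α to ×10⁻⁶/K, σ_y to MPa, then σ and n for each:
  tungsten: E = 402.7, α = 4.34, σ_y = 643.0 → σ = 176 MPa, n = 3.64
  concrete: E = 27.85, α = 11.4, σ_y = 41.60 → σ = 32.0 MPa, n = 1.30
  GFRP laminate: E = 27.08, α = 16.4, σ_y = 239.9 → σ = 44.8 MPa, n = 5.35
Concrete has the lowest safety factor, n = 1.30.

concrete, n = 1.30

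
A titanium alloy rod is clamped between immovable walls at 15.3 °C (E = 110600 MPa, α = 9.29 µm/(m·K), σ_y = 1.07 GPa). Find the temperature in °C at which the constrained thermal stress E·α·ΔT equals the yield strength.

1060 °C

E = 110600 MPa = 110.6 GPa.
σ_y = 1.07 GPa = 1070 MPa.
E·α·ΔT = 1070 MPa ⇒ ΔT = 1070 / (110.6×10³ × 9.29×10⁻⁶) = 1041 K.
T = 15.3 + 1041 = 1057 °C.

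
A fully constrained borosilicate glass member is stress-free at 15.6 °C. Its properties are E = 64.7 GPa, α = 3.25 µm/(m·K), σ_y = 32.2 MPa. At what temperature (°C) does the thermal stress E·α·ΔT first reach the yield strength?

169 °C

E·α·ΔT = 32.20 MPa ⇒ ΔT = 32.20 / (64.70×10³ × 3.25×10⁻⁶) = 153.1 K.
T = 15.6 + 153.1 = 168.7 °C.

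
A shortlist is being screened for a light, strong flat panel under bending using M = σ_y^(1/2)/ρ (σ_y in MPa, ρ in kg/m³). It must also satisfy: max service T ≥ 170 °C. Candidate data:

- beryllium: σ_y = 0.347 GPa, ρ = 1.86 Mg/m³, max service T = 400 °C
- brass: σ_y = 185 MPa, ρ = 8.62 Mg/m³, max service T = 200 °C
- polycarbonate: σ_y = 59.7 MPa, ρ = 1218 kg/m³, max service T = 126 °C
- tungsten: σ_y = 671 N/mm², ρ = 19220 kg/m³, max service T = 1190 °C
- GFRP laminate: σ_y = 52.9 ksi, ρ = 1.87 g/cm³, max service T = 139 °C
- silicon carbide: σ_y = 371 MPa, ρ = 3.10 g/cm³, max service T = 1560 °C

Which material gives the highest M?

beryllium

Screen on constraints: max service T ≥ 170 °C. Survivors: beryllium, brass, tungsten, silicon carbide.
After converting to SI:
  beryllium: σ_y = 347.0 MPa, ρ = 1860 kg/m³
  brass: σ_y = 185.0 MPa, ρ = 8620 kg/m³
  tungsten: σ_y = 671.0 MPa, ρ = 19220 kg/m³
  silicon carbide: σ_y = 371.0 MPa, ρ = 3100 kg/m³
  beryllium: M = 10.0×10⁻³
  silicon carbide: M = 6.21×10⁻³
  brass: M = 1.58×10⁻³
  tungsten: M = 1.35×10⁻³
Beryllium ranks first.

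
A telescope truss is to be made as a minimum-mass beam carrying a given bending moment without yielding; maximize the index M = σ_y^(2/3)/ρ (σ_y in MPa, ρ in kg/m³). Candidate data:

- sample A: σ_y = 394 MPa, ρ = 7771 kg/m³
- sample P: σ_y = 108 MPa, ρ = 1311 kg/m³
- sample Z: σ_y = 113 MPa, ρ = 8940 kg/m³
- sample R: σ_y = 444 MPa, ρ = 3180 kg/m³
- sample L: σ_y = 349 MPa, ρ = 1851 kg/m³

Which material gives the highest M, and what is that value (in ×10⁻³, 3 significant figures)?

sample L, M = 26.8×10⁻³

Per-candidate index values:
  sample L: M = 26.8×10⁻³
  sample R: M = 18.3×10⁻³
  sample P: M = 17.3×10⁻³
  sample A: M = 6.92×10⁻³
  sample Z: M = 2.61×10⁻³
Sample L ranks first.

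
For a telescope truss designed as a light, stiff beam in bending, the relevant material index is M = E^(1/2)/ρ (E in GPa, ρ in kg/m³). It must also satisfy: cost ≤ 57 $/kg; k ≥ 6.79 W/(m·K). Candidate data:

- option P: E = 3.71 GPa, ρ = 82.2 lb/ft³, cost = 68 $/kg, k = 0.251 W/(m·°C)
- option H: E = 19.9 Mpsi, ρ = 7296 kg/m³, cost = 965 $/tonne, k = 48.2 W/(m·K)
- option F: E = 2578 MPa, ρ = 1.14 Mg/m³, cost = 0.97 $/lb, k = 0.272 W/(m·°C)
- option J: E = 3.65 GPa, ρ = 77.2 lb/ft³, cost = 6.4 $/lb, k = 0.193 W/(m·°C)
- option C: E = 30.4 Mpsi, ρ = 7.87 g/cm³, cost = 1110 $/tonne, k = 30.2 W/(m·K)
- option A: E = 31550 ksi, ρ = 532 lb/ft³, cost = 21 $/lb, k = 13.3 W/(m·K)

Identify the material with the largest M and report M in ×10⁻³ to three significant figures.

option C, M = 1.84×10⁻³

Screen on constraints: cost ≤ 57 $/kg; k ≥ 6.79 W/(m·K). Survivors: option H, option C, option A.
Convert each candidate to consistent units, then evaluate M:
  option H: E = 137.2 GPa, ρ = 7296 kg/m³
  option C: E = 209.6 GPa, ρ = 7870 kg/m³
  option A: E = 217.5 GPa, ρ = 8522 kg/m³
  option C: M = 1.84×10⁻³
  option A: M = 1.73×10⁻³
  option H: M = 1.61×10⁻³
The maximum is for option C.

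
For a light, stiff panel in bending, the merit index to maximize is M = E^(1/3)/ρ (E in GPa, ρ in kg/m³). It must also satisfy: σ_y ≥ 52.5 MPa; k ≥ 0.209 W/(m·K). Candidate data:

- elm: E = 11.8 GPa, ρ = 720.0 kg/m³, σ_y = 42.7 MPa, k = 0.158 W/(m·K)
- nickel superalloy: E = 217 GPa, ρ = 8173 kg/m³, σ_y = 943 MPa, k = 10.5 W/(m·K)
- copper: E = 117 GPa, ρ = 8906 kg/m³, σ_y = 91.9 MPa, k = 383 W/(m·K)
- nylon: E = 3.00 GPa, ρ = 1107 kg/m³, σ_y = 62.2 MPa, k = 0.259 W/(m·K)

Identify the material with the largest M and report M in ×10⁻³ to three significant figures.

Screen on constraints: σ_y ≥ 52.5 MPa; k ≥ 0.209 W/(m·K). Survivors: nickel superalloy, copper, nylon.
Computing M directly (units already consistent):
  nylon: M = 1.30×10⁻³
  nickel superalloy: M = 0.735×10⁻³
  copper: M = 0.549×10⁻³
The maximum is for nylon.

nylon, M = 1.30×10⁻³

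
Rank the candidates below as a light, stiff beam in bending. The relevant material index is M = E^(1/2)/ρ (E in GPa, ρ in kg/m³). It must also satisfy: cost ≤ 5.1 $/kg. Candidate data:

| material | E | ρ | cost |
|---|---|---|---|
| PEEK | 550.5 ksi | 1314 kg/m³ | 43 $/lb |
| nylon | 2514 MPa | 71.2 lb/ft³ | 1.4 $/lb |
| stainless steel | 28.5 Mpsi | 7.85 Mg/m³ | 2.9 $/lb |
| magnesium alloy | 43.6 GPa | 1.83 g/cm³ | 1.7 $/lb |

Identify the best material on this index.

magnesium alloy

Screen on constraints: cost ≤ 5.1 $/kg. Survivors: nylon, magnesium alloy.
Convert each candidate to consistent units, then evaluate M:
  nylon: E = 2.514 GPa, ρ = 1141 kg/m³
  magnesium alloy: E = 43.60 GPa, ρ = 1830 kg/m³
  magnesium alloy: M = 3.61×10⁻³
  nylon: M = 1.39×10⁻³
Highest index: magnesium alloy.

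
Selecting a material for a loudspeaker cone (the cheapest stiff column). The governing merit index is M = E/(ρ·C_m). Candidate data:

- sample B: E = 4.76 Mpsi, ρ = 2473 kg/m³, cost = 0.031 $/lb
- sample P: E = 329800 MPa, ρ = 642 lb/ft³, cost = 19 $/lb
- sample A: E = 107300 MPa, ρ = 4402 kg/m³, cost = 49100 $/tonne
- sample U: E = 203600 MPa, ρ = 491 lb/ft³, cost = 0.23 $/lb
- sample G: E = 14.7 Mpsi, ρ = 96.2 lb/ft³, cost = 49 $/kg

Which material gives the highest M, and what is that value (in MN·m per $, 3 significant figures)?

sample B, M = 194 MN·m per $

In SI units:
  sample B: E = 32.82 GPa, ρ = 2473 kg/m³, cost = 0.06834 $/kg
  sample P: E = 329.8 GPa, ρ = 10280 kg/m³, cost = 41.89 $/kg
  sample A: E = 107.3 GPa, ρ = 4402 kg/m³, cost = 49.10 $/kg
  sample U: E = 203.6 GPa, ρ = 7865 kg/m³, cost = 0.5071 $/kg
  sample G: E = 101.4 GPa, ρ = 1541 kg/m³, cost = 49.00 $/kg
  sample B: M = 194 MN·m per $
  sample U: M = 51.1 MN·m per $
  sample G: M = 1.34 MN·m per $
  sample P: M = 0.766 MN·m per $
  sample A: M = 0.496 MN·m per $
Sample B has the largest M.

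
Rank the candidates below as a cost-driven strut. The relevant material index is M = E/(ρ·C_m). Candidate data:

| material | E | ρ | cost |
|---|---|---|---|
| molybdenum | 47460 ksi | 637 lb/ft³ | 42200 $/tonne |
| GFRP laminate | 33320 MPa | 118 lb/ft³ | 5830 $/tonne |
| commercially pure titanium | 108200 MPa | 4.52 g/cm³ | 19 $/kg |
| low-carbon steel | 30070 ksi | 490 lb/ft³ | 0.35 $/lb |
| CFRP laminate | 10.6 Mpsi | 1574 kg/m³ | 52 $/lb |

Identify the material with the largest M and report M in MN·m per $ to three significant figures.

low-carbon steel, M = 34.2 MN·m per $

Convert each candidate to consistent units, then evaluate M:
  molybdenum: E = 327.2 GPa, ρ = 10200 kg/m³, cost = 42.20 $/kg
  GFRP laminate: E = 33.32 GPa, ρ = 1890 kg/m³, cost = 5.830 $/kg
  commercially pure titanium: E = 108.2 GPa, ρ = 4520 kg/m³, cost = 19.00 $/kg
  low-carbon steel: E = 207.3 GPa, ρ = 7849 kg/m³, cost = 0.7716 $/kg
  CFRP laminate: E = 73.08 GPa, ρ = 1574 kg/m³, cost = 114.6 $/kg
  low-carbon steel: M = 34.2 MN·m per $
  GFRP laminate: M = 3.02 MN·m per $
  commercially pure titanium: M = 1.26 MN·m per $
  molybdenum: M = 0.760 MN·m per $
  CFRP laminate: M = 0.405 MN·m per $
Low-carbon steel ranks first.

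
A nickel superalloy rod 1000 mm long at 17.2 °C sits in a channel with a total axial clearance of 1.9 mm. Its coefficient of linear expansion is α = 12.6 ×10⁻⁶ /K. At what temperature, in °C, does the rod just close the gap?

α·L₀·ΔT = 1.9 mm ⇒ ΔT = 1.9 / (12.6×10⁻⁶ × 1000.0) = 150.8 K.
T = 17.2 + 150.8 = 168.0 °C.

168 °C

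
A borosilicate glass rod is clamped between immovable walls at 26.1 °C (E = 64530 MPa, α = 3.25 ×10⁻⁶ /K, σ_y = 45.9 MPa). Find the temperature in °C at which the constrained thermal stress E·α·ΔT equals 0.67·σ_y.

E = 64530 MPa = 64.53 GPa.
E·α·ΔT = 30.75 MPa ⇒ ΔT = 30.75 / (64.53×10³ × 3.25×10⁻⁶) = 146.6 K.
T = 26.1 + 146.6 = 172.7 °C.

173 °C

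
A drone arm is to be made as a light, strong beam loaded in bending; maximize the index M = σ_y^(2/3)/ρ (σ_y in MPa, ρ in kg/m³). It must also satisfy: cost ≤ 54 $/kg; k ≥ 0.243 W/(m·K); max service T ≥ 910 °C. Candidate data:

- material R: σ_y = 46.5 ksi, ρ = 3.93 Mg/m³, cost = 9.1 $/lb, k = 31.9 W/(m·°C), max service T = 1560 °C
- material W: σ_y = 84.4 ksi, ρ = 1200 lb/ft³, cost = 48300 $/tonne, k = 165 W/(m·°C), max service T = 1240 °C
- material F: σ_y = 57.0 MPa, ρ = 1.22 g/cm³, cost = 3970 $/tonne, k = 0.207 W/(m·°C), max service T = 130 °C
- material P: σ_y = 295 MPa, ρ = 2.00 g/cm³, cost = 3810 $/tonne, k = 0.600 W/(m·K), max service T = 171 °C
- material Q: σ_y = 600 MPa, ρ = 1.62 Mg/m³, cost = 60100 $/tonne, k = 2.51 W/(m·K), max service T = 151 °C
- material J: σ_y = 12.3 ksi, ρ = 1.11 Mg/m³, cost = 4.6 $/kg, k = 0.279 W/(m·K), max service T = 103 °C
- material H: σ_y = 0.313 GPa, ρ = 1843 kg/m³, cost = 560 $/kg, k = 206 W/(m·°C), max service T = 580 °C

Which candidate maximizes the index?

material R

Screen on constraints: cost ≤ 54 $/kg; k ≥ 0.243 W/(m·K); max service T ≥ 910 °C. Survivors: material R, material W.
Putting every candidate on a common basis:
  material R: σ_y = 320.6 MPa, ρ = 3930 kg/m³
  material W: σ_y = 581.9 MPa, ρ = 19220 kg/m³
  material R: M = 11.9×10⁻³
  material W: M = 3.63×10⁻³
Material R has the largest M.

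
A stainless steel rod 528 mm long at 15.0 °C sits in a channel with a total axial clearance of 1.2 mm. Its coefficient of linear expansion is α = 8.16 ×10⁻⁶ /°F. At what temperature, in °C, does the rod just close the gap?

170 °C

α = 8.16×10⁻⁶/°F × 9/5 = 14.7×10⁻⁶/K.
α·L₀·ΔT = 1.2 mm ⇒ ΔT = 1.2 / (14.7×10⁻⁶ × 528.0) = 154.7 K.
T = 15.0 + 154.7 = 169.7 °C.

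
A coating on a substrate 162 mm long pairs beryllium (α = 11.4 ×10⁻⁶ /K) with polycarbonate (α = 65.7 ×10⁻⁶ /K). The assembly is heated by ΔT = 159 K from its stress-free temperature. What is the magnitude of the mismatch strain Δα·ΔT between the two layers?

8.63×10⁻³

Δα = |11.4 − 65.7|×10⁻⁶/K = 54.3×10⁻⁶/K.
Mismatch strain = Δα·ΔT = 54.3×10⁻⁶ × 159.0 = 8.63×10⁻³.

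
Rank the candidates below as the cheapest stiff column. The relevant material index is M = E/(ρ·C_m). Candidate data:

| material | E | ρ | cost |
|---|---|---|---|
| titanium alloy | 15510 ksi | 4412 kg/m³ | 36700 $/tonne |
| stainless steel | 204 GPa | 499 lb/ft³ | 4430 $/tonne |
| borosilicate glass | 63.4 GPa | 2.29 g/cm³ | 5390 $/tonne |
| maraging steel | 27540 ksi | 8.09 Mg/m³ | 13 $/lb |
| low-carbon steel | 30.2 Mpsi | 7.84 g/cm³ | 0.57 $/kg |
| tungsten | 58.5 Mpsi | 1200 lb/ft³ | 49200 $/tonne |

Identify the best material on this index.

low-carbon steel

Normalizing units and computing the index:
  titanium alloy: E = 106.9 GPa, ρ = 4412 kg/m³, cost = 36.70 $/kg
  stainless steel: E = 204.0 GPa, ρ = 7993 kg/m³, cost = 4.430 $/kg
  borosilicate glass: E = 63.40 GPa, ρ = 2290 kg/m³, cost = 5.390 $/kg
  maraging steel: E = 189.9 GPa, ρ = 8090 kg/m³, cost = 28.66 $/kg
  low-carbon steel: E = 208.2 GPa, ρ = 7840 kg/m³, cost = 0.5700 $/kg
  tungsten: E = 403.3 GPa, ρ = 19220 kg/m³, cost = 49.20 $/kg
  low-carbon steel: M = 46.6 MN·m per $
  stainless steel: M = 5.76 MN·m per $
  borosilicate glass: M = 5.14 MN·m per $
  maraging steel: M = 0.819 MN·m per $
  titanium alloy: M = 0.660 MN·m per $
  tungsten: M = 0.426 MN·m per $
Low-carbon steel has the largest M.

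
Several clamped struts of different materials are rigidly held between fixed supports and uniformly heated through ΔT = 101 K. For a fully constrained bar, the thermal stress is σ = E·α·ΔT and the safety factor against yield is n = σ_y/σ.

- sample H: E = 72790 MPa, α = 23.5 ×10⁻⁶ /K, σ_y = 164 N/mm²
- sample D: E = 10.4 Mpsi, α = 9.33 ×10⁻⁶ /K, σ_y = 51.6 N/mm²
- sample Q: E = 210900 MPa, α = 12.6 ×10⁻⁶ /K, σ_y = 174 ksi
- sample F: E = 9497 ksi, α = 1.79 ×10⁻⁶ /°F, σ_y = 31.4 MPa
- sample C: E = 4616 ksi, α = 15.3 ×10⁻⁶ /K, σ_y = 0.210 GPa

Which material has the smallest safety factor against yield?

sample D

Converting E to GPa, α to ×10⁻⁶/K, σ_y to MPa, then σ and n for each:
  sample H: E = 72.79, α = 23.5, σ_y = 164.0 → σ = 173 MPa, n = 0.949
  sample D: E = 71.71, α = 9.33, σ_y = 51.60 → σ = 67.6 MPa, n = 0.764
  sample Q: E = 210.9, α = 12.6, σ_y = 1200 → σ = 268 MPa, n = 4.47
  sample F: E = 65.48, α = 3.22, σ_y = 31.40 → σ = 21.3 MPa, n = 1.47
  sample C: E = 31.83, α = 15.3, σ_y = 210.0 → σ = 49.2 MPa, n = 4.27
Sample D has the lowest safety factor, n = 0.764.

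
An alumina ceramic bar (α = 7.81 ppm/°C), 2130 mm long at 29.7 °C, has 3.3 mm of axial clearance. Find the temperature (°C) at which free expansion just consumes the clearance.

α·L₀·ΔT = 3.3 mm ⇒ ΔT = 3.3 / (7.81×10⁻⁶ × 2130.0) = 198.4 K.
T = 29.7 + 198.4 = 228.1 °C.

228 °C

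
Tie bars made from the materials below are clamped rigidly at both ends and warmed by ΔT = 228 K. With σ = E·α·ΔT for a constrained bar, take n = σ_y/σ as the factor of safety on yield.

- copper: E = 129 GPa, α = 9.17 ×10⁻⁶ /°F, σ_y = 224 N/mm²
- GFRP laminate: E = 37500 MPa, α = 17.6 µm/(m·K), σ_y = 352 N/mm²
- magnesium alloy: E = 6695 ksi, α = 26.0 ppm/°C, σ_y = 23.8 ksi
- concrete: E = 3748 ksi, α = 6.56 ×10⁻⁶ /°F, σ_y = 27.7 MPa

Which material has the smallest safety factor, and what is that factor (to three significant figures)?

concrete, n = 0.398

In consistent units (E in GPa, α in ×10⁻⁶/K, σ_y in MPa):
  copper: E = 129.0, α = 16.5, σ_y = 224.0 → σ = 485 MPa, n = 0.461
  GFRP laminate: E = 37.50, α = 17.6, σ_y = 352.0 → σ = 150 MPa, n = 2.34
  magnesium alloy: E = 46.16, α = 26.0, σ_y = 164.1 → σ = 274 MPa, n = 0.600
  concrete: E = 25.84, α = 11.8, σ_y = 27.70 → σ = 69.6 MPa, n = 0.398
The minimum is concrete at n = 0.398.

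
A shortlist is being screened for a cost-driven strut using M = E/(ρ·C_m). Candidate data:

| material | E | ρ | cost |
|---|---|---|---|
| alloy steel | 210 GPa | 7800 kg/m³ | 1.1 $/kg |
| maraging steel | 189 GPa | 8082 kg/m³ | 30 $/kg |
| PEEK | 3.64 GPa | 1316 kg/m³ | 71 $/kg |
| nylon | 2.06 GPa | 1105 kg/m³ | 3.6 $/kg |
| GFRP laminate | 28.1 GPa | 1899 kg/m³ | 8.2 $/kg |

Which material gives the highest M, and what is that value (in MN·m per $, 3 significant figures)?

Per-candidate index values:
  alloy steel: M = 24.5 MN·m per $
  GFRP laminate: M = 1.80 MN·m per $
  maraging steel: M = 0.780 MN·m per $
  nylon: M = 0.518 MN·m per $
  PEEK: M = 0.0390 MN·m per $
Alloy steel ranks first.

alloy steel, M = 24.5 MN·m per $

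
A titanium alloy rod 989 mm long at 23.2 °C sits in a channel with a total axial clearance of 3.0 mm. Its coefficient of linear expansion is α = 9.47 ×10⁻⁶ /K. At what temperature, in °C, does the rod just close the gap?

α·L₀·ΔT = 3.0 mm ⇒ ΔT = 3.0 / (9.47×10⁻⁶ × 989.0) = 320.3 K.
T = 23.2 + 320.3 = 343.5 °C.

344 °C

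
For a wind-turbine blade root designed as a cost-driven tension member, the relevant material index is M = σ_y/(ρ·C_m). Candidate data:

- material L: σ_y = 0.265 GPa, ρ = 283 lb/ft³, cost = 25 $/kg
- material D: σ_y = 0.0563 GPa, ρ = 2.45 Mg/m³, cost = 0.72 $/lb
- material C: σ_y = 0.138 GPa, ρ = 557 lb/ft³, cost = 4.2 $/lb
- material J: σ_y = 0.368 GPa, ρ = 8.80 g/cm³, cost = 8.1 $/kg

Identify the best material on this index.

material D

Putting every candidate on a common basis:
  material L: σ_y = 265.0 MPa, ρ = 4533 kg/m³, cost = 25.00 $/kg
  material D: σ_y = 56.30 MPa, ρ = 2450 kg/m³, cost = 1.587 $/kg
  material C: σ_y = 138.0 MPa, ρ = 8922 kg/m³, cost = 9.259 $/kg
  material J: σ_y = 368.0 MPa, ρ = 8800 kg/m³, cost = 8.100 $/kg
  material D: M = 14.5 kN·m per $
  material J: M = 5.16 kN·m per $
  material L: M = 2.34 kN·m per $
  material C: M = 1.67 kN·m per $
Highest index: material D.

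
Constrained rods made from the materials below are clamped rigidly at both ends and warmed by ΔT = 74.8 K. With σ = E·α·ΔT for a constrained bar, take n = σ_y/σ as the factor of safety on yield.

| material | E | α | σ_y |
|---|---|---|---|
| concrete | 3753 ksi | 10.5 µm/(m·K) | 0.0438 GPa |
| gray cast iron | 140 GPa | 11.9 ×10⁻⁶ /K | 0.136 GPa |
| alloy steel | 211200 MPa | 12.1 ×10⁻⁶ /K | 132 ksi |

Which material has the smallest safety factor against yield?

gray cast iron

Converting E to GPa, α to ×10⁻⁶/K, σ_y to MPa, then σ and n for each:
  concrete: E = 25.88, α = 10.5, σ_y = 43.80 → σ = 20.3 MPa, n = 2.16
  gray cast iron: E = 140.0, α = 11.9, σ_y = 136.0 → σ = 125 MPa, n = 1.09
  alloy steel: E = 211.2, α = 12.1, σ_y = 910.1 → σ = 191 MPa, n = 4.76
The minimum is gray cast iron at n = 1.09.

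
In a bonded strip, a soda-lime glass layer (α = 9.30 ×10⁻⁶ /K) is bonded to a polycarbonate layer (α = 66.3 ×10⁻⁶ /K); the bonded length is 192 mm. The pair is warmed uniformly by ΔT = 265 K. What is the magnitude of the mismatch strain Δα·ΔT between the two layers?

0.0151

Δα = |9.30 − 66.3|×10⁻⁶/K = 57.0×10⁻⁶/K.
Mismatch strain = Δα·ΔT = 57.0×10⁻⁶ × 265.0 = 0.0151.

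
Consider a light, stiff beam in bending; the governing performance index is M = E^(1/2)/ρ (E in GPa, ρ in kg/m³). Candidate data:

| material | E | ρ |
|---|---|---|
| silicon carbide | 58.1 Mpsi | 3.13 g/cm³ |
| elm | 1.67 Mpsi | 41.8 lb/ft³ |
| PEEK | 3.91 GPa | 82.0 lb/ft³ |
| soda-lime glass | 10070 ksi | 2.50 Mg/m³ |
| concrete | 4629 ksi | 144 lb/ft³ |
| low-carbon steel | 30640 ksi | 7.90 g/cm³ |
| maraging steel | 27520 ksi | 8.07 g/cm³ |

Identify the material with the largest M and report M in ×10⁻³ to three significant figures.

Normalizing units and computing the index:
  silicon carbide: E = 400.6 GPa, ρ = 3130 kg/m³
  elm: E = 11.51 GPa, ρ = 669.6 kg/m³
  PEEK: E = 3.910 GPa, ρ = 1314 kg/m³
  soda-lime glass: E = 69.43 GPa, ρ = 2500 kg/m³
  concrete: E = 31.92 GPa, ρ = 2307 kg/m³
  low-carbon steel: E = 211.3 GPa, ρ = 7900 kg/m³
  maraging steel: E = 189.7 GPa, ρ = 8070 kg/m³
  silicon carbide: M = 6.39×10⁻³
  elm: M = 5.07×10⁻³
  soda-lime glass: M = 3.33×10⁻³
  concrete: M = 2.45×10⁻³
  low-carbon steel: M = 1.84×10⁻³
  maraging steel: M = 1.71×10⁻³
  PEEK: M = 1.51×10⁻³
Silicon carbide has the largest M.

silicon carbide, M = 6.39×10⁻³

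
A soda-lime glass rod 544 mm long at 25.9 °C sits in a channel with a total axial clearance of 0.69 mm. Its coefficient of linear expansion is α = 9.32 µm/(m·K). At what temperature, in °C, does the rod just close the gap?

162 °C

α·L₀·ΔT = 0.69 mm ⇒ ΔT = 0.69 / (9.32×10⁻⁶ × 544.0) = 136.1 K.
T = 25.9 + 136.1 = 162.0 °C.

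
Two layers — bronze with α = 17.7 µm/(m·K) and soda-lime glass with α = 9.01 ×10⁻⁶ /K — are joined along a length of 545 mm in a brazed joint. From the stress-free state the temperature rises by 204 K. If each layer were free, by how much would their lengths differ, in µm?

966 µm

Δα = |17.7 − 9.01|×10⁻⁶/K = 8.69×10⁻⁶/K.
ΔL_mismatch = Δα·L·ΔT = 8.69×10⁻⁶ × 545.0 mm × 204.0 K = 966 µm.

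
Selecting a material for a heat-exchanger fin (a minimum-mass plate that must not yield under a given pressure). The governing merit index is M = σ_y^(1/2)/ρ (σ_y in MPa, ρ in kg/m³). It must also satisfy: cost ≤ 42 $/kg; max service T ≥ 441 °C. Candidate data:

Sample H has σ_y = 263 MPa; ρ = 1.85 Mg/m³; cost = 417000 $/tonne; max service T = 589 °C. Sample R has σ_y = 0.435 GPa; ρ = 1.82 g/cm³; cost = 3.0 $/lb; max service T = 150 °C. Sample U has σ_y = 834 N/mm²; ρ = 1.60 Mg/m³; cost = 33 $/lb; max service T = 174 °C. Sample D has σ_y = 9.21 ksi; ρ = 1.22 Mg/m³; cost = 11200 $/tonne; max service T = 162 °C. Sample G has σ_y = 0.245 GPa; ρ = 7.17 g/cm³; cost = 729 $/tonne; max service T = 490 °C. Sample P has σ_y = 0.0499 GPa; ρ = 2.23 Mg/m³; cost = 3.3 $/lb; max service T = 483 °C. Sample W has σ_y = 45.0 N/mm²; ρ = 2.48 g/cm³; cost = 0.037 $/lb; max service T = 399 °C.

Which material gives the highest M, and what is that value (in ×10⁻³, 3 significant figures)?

Screen on constraints: cost ≤ 42 $/kg; max service T ≥ 441 °C. Survivors: sample G, sample P.
Normalizing units and computing the index:
  sample G: σ_y = 245.0 MPa, ρ = 7170 kg/m³
  sample P: σ_y = 49.90 MPa, ρ = 2230 kg/m³
  sample P: M = 3.17×10⁻³
  sample G: M = 2.18×10⁻³
The maximum is for sample P.

sample P, M = 3.17×10⁻³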